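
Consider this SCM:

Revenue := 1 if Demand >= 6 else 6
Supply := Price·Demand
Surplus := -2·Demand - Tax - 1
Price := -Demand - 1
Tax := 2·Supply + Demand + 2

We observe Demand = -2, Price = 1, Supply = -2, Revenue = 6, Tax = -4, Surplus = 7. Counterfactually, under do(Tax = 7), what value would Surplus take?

The intervention breaks the incoming arrows to Tax: Tax := 2·Supply + Demand + 2 no longer applies, and Tax = 7.
Surplus = -2·Demand - Tax - 1  [with Demand=-2, Tax=7]  = -4

-4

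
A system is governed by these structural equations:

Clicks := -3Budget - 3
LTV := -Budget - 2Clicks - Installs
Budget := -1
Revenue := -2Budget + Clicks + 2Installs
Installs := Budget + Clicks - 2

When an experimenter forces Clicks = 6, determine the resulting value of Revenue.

Under do(Clicks=6), the mechanism Clicks := -3Budget - 3 is discarded; Clicks is fixed at 6.
Installs = Budget + Clicks - 2  [with Budget=-1, Clicks=6]  = 3
Revenue = -2Budget + Clicks + 2Installs  [with Budget=-1, Clicks=6, Installs=3]  = 14

14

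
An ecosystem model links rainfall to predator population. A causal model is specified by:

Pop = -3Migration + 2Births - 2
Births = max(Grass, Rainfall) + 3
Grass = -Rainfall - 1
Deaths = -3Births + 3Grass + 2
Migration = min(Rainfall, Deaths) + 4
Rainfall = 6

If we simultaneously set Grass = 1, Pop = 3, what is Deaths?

The joint intervention fixes Grass = 1, Pop = 3, removing each variable's own equation.
Births = max(Grass, Rainfall) + 3  [with Grass=1, Rainfall=6]  = 9
Deaths = -3Births + 3Grass + 2  [with Births=9, Grass=1]  = -22

-22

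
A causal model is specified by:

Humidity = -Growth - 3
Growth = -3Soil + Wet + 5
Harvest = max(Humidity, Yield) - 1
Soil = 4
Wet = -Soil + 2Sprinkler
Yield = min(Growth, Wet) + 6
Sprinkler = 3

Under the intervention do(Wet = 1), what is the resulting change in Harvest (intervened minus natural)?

1

The intervention breaks the incoming arrows to Wet: Wet = -Soil + 2Sprinkler no longer applies, and Wet = 1.
Growth = -3Soil + Wet + 5  [with Soil=4, Wet=1]  = -6
Humidity = -Growth - 3  [with Growth=-6]  = 3
Yield = min(Growth, Wet) + 6  [with Growth=-6, Wet=1]  = 0
Harvest = max(Humidity, Yield) - 1  [with Humidity=3, Yield=0]  = 2
Without intervention: Wet = -Soil + 2Sprinkler  [with Soil=4, Sprinkler=3]  = 2; Growth = -3Soil + Wet + 5  [with Soil=4, Wet=2]  = -5; Humidity = -Growth - 3  [with Growth=-5]  = 2; Yield = min(Growth, Wet) + 6  [with Growth=-5, Wet=2]  = 1; Harvest = max(Humidity, Yield) - 1  [with Humidity=2, Yield=1]  = 1.
Change = 2 − 1 = 1.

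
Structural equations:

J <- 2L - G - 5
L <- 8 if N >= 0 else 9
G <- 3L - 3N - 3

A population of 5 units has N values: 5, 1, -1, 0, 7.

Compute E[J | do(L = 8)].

do(L=8) breaks L's dependence on N. With L=8 fixed, J across the units is 5, -7, -13, -10, 11, mean -2.8.

-2.8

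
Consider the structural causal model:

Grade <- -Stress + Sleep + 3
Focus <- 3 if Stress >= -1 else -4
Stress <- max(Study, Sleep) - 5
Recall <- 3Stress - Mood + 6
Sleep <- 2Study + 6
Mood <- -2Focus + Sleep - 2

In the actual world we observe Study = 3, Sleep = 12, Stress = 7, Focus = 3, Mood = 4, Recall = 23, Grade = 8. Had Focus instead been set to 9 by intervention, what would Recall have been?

Under do(Focus=9), the mechanism Focus <- 3 if Stress >= -1 else -4 is discarded; Focus is fixed at 9.
Sleep = 2Study + 6  [with Study=3]  = 12
Stress = max(Study, Sleep) - 5  [with Study=3, Sleep=12]  = 7
Mood = -2Focus + Sleep - 2  [with Focus=9, Sleep=12]  = -8
Recall = 3Stress - Mood + 6  [with Stress=7, Mood=-8]  = 35

35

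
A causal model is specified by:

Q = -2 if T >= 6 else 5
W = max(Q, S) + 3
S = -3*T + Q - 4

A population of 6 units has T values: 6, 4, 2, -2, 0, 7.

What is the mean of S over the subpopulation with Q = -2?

Observing Q=-2 restricts to units where Q's equation naturally yields -2: T ∈ {6, 7}. In that subpopulation S = -24, -27, mean -25.5.

-25.5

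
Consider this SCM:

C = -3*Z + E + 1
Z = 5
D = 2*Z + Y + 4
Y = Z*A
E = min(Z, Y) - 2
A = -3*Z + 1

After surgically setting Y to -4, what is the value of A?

Under do(Y=-4), the mechanism Y = Z*A is discarded; Y is fixed at -4.
Since A is not a descendant of the intervened variable, it is unaffected.
A = -3*Z + 1  [with Z=5]  = -14

-14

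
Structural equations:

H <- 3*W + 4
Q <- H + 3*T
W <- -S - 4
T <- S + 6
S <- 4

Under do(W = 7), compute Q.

do(W=7) replaces the equation W <- -S - 4 with the constant W = 7.
T = S + 6  [with S=4]  = 10
H = 3*W + 4  [with W=7]  = 25
Q = H + 3*T  [with H=25, T=10]  = 55

55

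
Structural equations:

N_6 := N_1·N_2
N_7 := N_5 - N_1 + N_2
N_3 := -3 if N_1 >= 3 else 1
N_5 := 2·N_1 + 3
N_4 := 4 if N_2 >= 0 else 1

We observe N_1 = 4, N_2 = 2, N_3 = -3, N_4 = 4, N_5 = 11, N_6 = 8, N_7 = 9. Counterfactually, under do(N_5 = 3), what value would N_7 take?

Under do(N_5=3), the mechanism N_5 := 2·N_1 + 3 is discarded; N_5 is fixed at 3.
N_7 = N_5 - N_1 + N_2  [with N_5=3, N_1=4, N_2=2]  = 1

1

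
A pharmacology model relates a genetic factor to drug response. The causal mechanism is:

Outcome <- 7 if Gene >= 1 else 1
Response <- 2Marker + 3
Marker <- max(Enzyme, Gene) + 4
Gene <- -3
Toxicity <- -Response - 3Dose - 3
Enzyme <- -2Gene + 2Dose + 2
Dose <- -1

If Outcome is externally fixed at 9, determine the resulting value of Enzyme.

6

Intervening sets Outcome = 9 and removes its equation (Outcome <- 7 if Gene >= 1 else 1).
Enzyme is not downstream of the intervention, so its value is determined by the original equations.
Enzyme = -2Gene + 2Dose + 2  [with Gene=-3, Dose=-1]  = 6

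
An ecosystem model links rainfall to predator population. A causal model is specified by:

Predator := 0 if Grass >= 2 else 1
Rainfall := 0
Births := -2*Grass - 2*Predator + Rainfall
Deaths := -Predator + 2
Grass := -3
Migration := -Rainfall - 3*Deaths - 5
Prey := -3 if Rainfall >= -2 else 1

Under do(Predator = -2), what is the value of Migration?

-17

The intervention breaks the incoming arrows to Predator: Predator := 0 if Grass >= 2 else 1 no longer applies, and Predator = -2.
Deaths = -Predator + 2  [with Predator=-2]  = 4
Migration = -Rainfall - 3*Deaths - 5  [with Rainfall=0, Deaths=4]  = -17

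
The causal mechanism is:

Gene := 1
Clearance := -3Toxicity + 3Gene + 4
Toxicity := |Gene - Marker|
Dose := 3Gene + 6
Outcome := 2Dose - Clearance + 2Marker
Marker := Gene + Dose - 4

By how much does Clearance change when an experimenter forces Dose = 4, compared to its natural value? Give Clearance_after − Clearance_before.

do(Dose=4) replaces the equation Dose := 3Gene + 6 with the constant Dose = 4.
Marker = Gene + Dose - 4  [with Gene=1, Dose=4]  = 1
Toxicity = |Gene - Marker|  [with Gene=1, Marker=1]  = 0
Clearance = -3Toxicity + 3Gene + 4  [with Toxicity=0, Gene=1]  = 7
Without intervention: Dose = 3Gene + 6  [with Gene=1]  = 9; Marker = Gene + Dose - 4  [with Gene=1, Dose=9]  = 6; Toxicity = |Gene - Marker|  [with Gene=1, Marker=6]  = 5; Clearance = -3Toxicity + 3Gene + 4  [with Toxicity=5, Gene=1]  = -8.
Change = 7 − (-8) = 15.

15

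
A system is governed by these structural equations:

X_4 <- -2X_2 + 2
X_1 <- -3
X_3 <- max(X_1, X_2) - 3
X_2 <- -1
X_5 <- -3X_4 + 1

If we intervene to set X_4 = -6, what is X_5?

Intervening sets X_4 = -6 and removes its equation (X_4 <- -2X_2 + 2).
X_5 = -3X_4 + 1  [with X_4=-6]  = 19

19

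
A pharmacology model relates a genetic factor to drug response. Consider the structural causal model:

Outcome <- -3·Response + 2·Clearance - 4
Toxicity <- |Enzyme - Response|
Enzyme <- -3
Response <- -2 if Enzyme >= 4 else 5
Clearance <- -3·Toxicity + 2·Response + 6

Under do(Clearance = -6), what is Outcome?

Intervening sets Clearance = -6 and removes its equation (Clearance <- -3·Toxicity + 2·Response + 6).
Response = -2 if Enzyme >= 4 else 5  [with Enzyme=-3]  = 5
Outcome = -3·Response + 2·Clearance - 4  [with Response=5, Clearance=-6]  = -31

-31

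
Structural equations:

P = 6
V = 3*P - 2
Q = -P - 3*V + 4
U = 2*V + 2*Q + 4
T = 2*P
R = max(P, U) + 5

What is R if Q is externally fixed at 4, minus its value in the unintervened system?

38

The intervention breaks the incoming arrows to Q: Q = -P - 3*V + 4 no longer applies, and Q = 4.
V = 3*P - 2  [with P=6]  = 16
U = 2*V + 2*Q + 4  [with V=16, Q=4]  = 44
R = max(P, U) + 5  [with P=6, U=44]  = 49
Without intervention: V = 3*P - 2  [with P=6]  = 16; Q = -P - 3*V + 4  [with P=6, V=16]  = -50; U = 2*V + 2*Q + 4  [with V=16, Q=-50]  = -64; R = max(P, U) + 5  [with P=6, U=-64]  = 11.
Change = 49 − 11 = 38.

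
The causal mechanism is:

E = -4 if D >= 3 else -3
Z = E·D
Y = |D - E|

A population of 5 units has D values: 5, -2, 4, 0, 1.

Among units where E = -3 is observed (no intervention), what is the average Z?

1

Conditioning on E=-3 selects the 3 unit(s) with D ∈ {-2, 0, 1}. Their Z values: 6, 0, -3. Mean = 1.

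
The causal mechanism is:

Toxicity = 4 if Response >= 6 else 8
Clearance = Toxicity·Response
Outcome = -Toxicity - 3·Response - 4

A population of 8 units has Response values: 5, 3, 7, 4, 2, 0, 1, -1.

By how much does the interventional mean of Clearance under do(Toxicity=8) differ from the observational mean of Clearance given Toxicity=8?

5

Under do(Toxicity=8), Toxicity's equation is replaced by Toxicity=8 for every unit. Per-unit Clearance: 40, 24, 56, 32, 16, 0, 8, -8. Mean = 21.
E[Clearance|Toxicity=8] averages over only the 7 units with Toxicity=8 (Response = 5, 3, 4, 2, 0, 1, -1): Clearance = 40, 24, 32, 16, 0, 8, -8, mean 16.
Difference = 21 − 16 = 5.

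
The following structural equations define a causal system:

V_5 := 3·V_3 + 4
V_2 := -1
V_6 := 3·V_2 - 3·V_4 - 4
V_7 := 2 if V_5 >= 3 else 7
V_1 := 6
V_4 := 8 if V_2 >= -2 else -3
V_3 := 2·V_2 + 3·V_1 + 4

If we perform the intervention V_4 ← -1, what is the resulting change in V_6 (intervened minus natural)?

27

Under do(V_4=-1), the mechanism V_4 := 8 if V_2 >= -2 else -3 is discarded; V_4 is fixed at -1.
V_6 = 3·V_2 - 3·V_4 - 4  [with V_2=-1, V_4=-1]  = -4
Without intervention: V_4 = 8 if V_2 >= -2 else -3  [with V_2=-1]  = 8; V_6 = 3·V_2 - 3·V_4 - 4  [with V_2=-1, V_4=8]  = -31.
Change = -4 − (-31) = 27.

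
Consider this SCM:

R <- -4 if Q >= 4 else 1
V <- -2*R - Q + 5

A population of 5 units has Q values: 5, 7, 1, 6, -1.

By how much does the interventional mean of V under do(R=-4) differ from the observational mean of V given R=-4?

2.4

The intervention sets R=-4 in all 5 units regardless of Q. Recomputing V per unit gives 8, 6, 12, 7, 14; average 9.4.
E[V|R=-4] averages over only the 3 units with R=-4 (Q = 5, 7, 6): V = 8, 6, 7, mean 7.
Difference = 9.4 − 7 = 2.4.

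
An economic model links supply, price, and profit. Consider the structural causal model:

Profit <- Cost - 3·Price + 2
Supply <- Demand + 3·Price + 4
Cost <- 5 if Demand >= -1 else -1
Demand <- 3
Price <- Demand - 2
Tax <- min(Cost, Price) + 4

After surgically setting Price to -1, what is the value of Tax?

3

do(Price=-1) replaces the equation Price <- Demand - 2 with the constant Price = -1.
Cost = 5 if Demand >= -1 else -1  [with Demand=3]  = 5
Tax = min(Cost, Price) + 4  [with Cost=5, Price=-1]  = 3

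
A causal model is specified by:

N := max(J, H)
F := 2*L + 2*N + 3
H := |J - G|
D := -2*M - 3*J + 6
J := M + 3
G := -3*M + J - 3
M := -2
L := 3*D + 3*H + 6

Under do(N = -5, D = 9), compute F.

77

Under do(N = -5, D = 9), each intervened variable's structural equation is replaced by its fixed value.
J = M + 3  [with M=-2]  = 1
G = -3*M + J - 3  [with M=-2, J=1]  = 4
H = |J - G|  [with J=1, G=4]  = 3
L = 3*D + 3*H + 6  [with D=9, H=3]  = 42
F = 2*L + 2*N + 3  [with L=42, N=-5]  = 77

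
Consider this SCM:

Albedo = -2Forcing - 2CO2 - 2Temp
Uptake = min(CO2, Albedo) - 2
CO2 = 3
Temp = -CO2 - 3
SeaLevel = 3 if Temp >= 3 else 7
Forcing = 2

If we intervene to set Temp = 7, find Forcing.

Under do(Temp=7), the mechanism Temp = -CO2 - 3 is discarded; Temp is fixed at 7.
Since Forcing is not a descendant of the intervened variable, it is unaffected.

2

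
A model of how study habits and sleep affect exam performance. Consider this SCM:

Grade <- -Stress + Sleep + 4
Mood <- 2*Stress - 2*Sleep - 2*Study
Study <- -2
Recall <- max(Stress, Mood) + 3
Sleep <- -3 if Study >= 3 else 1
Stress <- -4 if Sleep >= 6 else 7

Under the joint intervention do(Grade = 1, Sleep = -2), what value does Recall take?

The joint intervention fixes Grade = 1, Sleep = -2, removing each variable's own equation.
Stress = -4 if Sleep >= 6 else 7  [with Sleep=-2]  = 7
Mood = 2*Stress - 2*Sleep - 2*Study  [with Stress=7, Sleep=-2, Study=-2]  = 22
Recall = max(Stress, Mood) + 3  [with Stress=7, Mood=22]  = 25

25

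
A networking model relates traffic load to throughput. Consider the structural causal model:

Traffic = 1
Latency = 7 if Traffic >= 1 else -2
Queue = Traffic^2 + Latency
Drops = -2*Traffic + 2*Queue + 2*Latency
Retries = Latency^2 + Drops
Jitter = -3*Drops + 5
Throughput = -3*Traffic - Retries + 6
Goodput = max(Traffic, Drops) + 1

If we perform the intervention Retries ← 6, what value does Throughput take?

-3

Under do(Retries=6), the mechanism Retries = Latency^2 + Drops is discarded; Retries is fixed at 6.
Throughput = -3*Traffic - Retries + 6  [with Traffic=1, Retries=6]  = -3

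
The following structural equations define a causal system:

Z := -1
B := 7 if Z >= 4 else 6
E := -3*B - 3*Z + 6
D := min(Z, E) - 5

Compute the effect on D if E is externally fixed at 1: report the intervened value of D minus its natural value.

8

The intervention breaks the incoming arrows to E: E := -3*B - 3*Z + 6 no longer applies, and E = 1.
D = min(Z, E) - 5  [with Z=-1, E=1]  = -6
Without intervention: B = 7 if Z >= 4 else 6  [with Z=-1]  = 6; E = -3*B - 3*Z + 6  [with B=6, Z=-1]  = -9; D = min(Z, E) - 5  [with Z=-1, E=-9]  = -14.
Change = -6 − (-14) = 8.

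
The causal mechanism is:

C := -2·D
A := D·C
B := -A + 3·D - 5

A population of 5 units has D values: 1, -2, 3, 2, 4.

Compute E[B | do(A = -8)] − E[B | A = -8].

4.8

do(A=-8) breaks A's dependence on D. With A=-8 fixed, B across the units is 6, -3, 12, 9, 15, mean 7.8.
E[B|A=-8] averages over only the 2 units with A=-8 (D = -2, 2): B = -3, 9, mean 3.
Difference = 7.8 − 3 = 4.8.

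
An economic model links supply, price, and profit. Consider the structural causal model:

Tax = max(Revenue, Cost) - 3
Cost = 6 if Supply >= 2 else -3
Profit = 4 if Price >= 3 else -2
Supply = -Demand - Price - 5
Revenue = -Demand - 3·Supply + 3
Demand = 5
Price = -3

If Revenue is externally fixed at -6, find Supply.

-7

do(Revenue=-6) replaces the equation Revenue = -Demand - 3·Supply + 3 with the constant Revenue = -6.
Supply is not downstream of the intervention, so its value is determined by the original equations.
Supply = -Demand - Price - 5  [with Demand=5, Price=-3]  = -7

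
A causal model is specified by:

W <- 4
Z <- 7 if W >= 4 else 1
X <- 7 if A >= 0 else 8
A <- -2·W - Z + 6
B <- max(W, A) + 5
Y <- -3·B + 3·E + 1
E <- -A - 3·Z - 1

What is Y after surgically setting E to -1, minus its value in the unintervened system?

36

The intervention breaks the incoming arrows to E: E <- -A - 3·Z - 1 no longer applies, and E = -1.
Z = 7 if W >= 4 else 1  [with W=4]  = 7
A = -2·W - Z + 6  [with W=4, Z=7]  = -9
B = max(W, A) + 5  [with W=4, A=-9]  = 9
Y = -3·B + 3·E + 1  [with B=9, E=-1]  = -29
Without intervention: Z = 7 if W >= 4 else 1  [with W=4]  = 7; A = -2·W - Z + 6  [with W=4, Z=7]  = -9; E = -A - 3·Z - 1  [with A=-9, Z=7]  = -13; B = max(W, A) + 5  [with W=4, A=-9]  = 9; Y = -3·B + 3·E + 1  [with B=9, E=-13]  = -65.
Change = -29 − (-65) = 36.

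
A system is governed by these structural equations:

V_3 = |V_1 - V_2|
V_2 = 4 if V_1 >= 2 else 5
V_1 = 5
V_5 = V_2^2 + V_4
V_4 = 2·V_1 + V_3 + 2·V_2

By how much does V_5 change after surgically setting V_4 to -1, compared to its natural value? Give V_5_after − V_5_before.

Intervening sets V_4 = -1 and removes its equation (V_4 = 2·V_1 + V_3 + 2·V_2).
V_2 = 4 if V_1 >= 2 else 5  [with V_1=5]  = 4
V_5 = V_2^2 + V_4  [with V_2=4, V_4=-1]  = 15
Without intervention: V_2 = 4 if V_1 >= 2 else 5  [with V_1=5]  = 4; V_3 = |V_1 - V_2|  [with V_1=5, V_2=4]  = 1; V_4 = 2·V_1 + V_3 + 2·V_2  [with V_1=5, V_3=1, V_2=4]  = 19; V_5 = V_2^2 + V_4  [with V_2=4, V_4=19]  = 35.
Change = 15 − 35 = -20.

-20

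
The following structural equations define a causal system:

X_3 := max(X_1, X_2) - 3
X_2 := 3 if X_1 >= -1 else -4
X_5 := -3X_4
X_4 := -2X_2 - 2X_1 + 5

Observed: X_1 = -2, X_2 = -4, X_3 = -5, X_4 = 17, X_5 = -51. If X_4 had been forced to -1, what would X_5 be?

3

Intervening sets X_4 = -1 and removes its equation (X_4 := -2X_2 - 2X_1 + 5).
X_5 = -3X_4  [with X_4=-1]  = 3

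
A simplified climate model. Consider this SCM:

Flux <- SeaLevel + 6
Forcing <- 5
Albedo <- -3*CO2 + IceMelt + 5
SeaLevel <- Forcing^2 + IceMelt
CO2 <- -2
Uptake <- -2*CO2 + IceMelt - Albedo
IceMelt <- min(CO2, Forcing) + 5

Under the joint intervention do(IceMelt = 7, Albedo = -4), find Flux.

38

Setting IceMelt = 7, Albedo = -4 by intervention discards those variables' equations.
SeaLevel = Forcing^2 + IceMelt  [with Forcing=5, IceMelt=7]  = 32
Flux = SeaLevel + 6  [with SeaLevel=32]  = 38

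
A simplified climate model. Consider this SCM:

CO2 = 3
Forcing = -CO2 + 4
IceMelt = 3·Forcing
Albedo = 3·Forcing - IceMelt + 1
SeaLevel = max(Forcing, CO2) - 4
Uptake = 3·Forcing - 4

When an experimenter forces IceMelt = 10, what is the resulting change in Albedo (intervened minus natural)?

-7

The intervention breaks the incoming arrows to IceMelt: IceMelt = 3·Forcing no longer applies, and IceMelt = 10.
Forcing = -CO2 + 4  [with CO2=3]  = 1
Albedo = 3·Forcing - IceMelt + 1  [with Forcing=1, IceMelt=10]  = -6
Without intervention: Forcing = -CO2 + 4  [with CO2=3]  = 1; IceMelt = 3·Forcing  [with Forcing=1]  = 3; Albedo = 3·Forcing - IceMelt + 1  [with Forcing=1, IceMelt=3]  = 1.
Change = -6 − 1 = -7.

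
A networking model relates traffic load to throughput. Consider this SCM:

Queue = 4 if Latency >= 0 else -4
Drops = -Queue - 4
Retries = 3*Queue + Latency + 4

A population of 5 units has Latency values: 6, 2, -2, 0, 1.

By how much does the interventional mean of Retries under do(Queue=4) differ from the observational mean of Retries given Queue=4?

-0.85

do(Queue=4) breaks Queue's dependence on Latency. With Queue=4 fixed, Retries across the units is 22, 18, 14, 16, 17, mean 17.4.
E[Retries|Queue=4] averages over only the 4 units with Queue=4 (Latency = 6, 2, 0, 1): Retries = 22, 18, 16, 17, mean 18.25.
Difference = 17.4 − 18.25 = -0.85.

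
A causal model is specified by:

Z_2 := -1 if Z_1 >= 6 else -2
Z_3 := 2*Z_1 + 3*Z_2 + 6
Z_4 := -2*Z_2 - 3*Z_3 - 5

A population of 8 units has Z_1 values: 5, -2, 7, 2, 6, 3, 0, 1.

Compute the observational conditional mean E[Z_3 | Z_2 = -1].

Conditioning on Z_2=-1 selects the 2 unit(s) with Z_1 ∈ {7, 6}. Their Z_3 values: 17, 15. Mean = 16.

16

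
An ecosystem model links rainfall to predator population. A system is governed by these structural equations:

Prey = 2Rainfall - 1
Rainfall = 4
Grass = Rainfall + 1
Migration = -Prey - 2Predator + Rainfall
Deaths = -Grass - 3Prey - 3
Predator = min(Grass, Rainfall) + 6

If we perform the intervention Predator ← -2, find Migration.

Under do(Predator=-2), the mechanism Predator = min(Grass, Rainfall) + 6 is discarded; Predator is fixed at -2.
Prey = 2Rainfall - 1  [with Rainfall=4]  = 7
Migration = -Prey - 2Predator + Rainfall  [with Prey=7, Predator=-2, Rainfall=4]  = 1

1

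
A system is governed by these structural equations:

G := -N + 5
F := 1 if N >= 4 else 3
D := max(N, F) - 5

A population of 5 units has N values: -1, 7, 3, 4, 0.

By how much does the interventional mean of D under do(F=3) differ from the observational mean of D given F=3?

Under do(F=3), F's equation is replaced by F=3 for every unit. Per-unit D: -2, 2, -2, -1, -2. Mean = -1.
Conditioning on F=3 selects the 3 unit(s) with N ∈ {-1, 3, 0}. Their D values: -2, -2, -2. Mean = -2.
Difference = -1 − (-2) = 1.

1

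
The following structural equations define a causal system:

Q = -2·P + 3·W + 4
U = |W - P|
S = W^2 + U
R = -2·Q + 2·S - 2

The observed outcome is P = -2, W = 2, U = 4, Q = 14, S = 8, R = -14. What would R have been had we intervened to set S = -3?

The intervention breaks the incoming arrows to S: S = W^2 + U no longer applies, and S = -3.
Q = -2·P + 3·W + 4  [with P=-2, W=2]  = 14
R = -2·Q + 2·S - 2  [with Q=14, S=-3]  = -36

-36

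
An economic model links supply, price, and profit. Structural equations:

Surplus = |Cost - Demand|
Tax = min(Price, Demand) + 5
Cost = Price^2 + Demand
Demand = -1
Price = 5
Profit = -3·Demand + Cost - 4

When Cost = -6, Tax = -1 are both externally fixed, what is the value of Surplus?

5

Setting Cost = -6, Tax = -1 by intervention discards those variables' equations.
Surplus = |Cost - Demand|  [with Cost=-6, Demand=-1]  = 5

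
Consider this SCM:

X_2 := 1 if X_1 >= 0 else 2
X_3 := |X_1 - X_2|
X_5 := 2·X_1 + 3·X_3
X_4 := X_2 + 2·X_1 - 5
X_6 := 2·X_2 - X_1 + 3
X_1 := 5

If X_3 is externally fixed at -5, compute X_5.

-5

do(X_3=-5) replaces the equation X_3 := |X_1 - X_2| with the constant X_3 = -5.
X_5 = 2·X_1 + 3·X_3  [with X_1=5, X_3=-5]  = -5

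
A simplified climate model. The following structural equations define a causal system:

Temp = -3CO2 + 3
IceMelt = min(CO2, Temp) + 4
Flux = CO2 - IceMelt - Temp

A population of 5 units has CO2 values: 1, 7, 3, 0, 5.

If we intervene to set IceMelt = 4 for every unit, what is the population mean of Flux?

Every unit gets IceMelt=4 under the intervention. Flux values become -3, 21, 5, -7, 13; E[Flux|do(IceMelt=4)] = 5.8.

5.8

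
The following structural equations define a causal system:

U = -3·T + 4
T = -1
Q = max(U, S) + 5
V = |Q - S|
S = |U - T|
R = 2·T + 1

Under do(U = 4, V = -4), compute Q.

10

The joint intervention fixes U = 4, V = -4, removing each variable's own equation.
S = |U - T|  [with U=4, T=-1]  = 5
Q = max(U, S) + 5  [with U=4, S=5]  = 10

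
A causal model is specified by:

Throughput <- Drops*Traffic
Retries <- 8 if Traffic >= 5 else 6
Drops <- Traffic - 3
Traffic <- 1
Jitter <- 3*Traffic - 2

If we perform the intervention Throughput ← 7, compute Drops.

Under do(Throughput=7), the mechanism Throughput <- Drops*Traffic is discarded; Throughput is fixed at 7.
No directed path runs from Throughput to Drops, so Drops keeps its natural value.
Drops = Traffic - 3  [with Traffic=1]  = -2

-2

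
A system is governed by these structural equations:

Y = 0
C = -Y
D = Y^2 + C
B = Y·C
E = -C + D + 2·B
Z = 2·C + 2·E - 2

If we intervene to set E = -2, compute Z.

The intervention breaks the incoming arrows to E: E = -C + D + 2·B no longer applies, and E = -2.
C = -Y  [with Y=0]  = 0
Z = 2·C + 2·E - 2  [with C=0, E=-2]  = -6

-6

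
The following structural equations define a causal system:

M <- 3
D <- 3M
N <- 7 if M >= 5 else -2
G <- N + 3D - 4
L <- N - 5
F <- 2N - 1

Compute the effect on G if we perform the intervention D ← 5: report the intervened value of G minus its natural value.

Under do(D=5), the mechanism D <- 3M is discarded; D is fixed at 5.
N = 7 if M >= 5 else -2  [with M=3]  = -2
G = N + 3D - 4  [with N=-2, D=5]  = 9
Without intervention: N = 7 if M >= 5 else -2  [with M=3]  = -2; D = 3M  [with M=3]  = 9; G = N + 3D - 4  [with N=-2, D=9]  = 21.
Change = 9 − 21 = -12.

-12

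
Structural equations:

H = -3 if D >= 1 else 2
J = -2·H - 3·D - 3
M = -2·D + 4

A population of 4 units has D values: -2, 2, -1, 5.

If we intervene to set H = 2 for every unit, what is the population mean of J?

-10

The intervention sets H=2 in all 4 units regardless of D. Recomputing J per unit gives -1, -13, -4, -22; average -10.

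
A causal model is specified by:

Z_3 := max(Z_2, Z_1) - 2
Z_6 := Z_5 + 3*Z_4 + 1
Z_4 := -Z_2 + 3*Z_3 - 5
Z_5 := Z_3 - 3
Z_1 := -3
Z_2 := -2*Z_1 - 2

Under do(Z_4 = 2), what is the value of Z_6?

Under do(Z_4=2), the mechanism Z_4 := -Z_2 + 3*Z_3 - 5 is discarded; Z_4 is fixed at 2.
Z_2 = -2*Z_1 - 2  [with Z_1=-3]  = 4
Z_3 = max(Z_2, Z_1) - 2  [with Z_2=4, Z_1=-3]  = 2
Z_5 = Z_3 - 3  [with Z_3=2]  = -1
Z_6 = Z_5 + 3*Z_4 + 1  [with Z_5=-1, Z_4=2]  = 6

6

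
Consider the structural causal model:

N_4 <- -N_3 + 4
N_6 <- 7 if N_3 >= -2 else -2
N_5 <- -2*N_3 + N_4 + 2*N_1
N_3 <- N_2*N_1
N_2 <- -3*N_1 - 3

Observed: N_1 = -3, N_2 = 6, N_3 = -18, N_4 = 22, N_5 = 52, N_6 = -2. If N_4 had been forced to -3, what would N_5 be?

Intervening sets N_4 = -3 and removes its equation (N_4 <- -N_3 + 4).
N_2 = -3*N_1 - 3  [with N_1=-3]  = 6
N_3 = N_2*N_1  [with N_2=6, N_1=-3]  = -18
N_5 = -2*N_3 + N_4 + 2*N_1  [with N_3=-18, N_4=-3, N_1=-3]  = 27

27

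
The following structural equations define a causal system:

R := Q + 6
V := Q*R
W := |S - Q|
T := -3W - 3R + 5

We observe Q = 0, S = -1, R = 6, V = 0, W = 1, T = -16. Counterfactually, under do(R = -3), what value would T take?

The intervention breaks the incoming arrows to R: R := Q + 6 no longer applies, and R = -3.
W = |S - Q|  [with S=-1, Q=0]  = 1
T = -3W - 3R + 5  [with W=1, R=-3]  = 11

11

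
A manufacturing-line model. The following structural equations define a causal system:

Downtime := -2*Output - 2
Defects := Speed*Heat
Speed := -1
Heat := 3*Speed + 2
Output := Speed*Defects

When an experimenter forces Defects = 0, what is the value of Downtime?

-2

do(Defects=0) replaces the equation Defects := Speed*Heat with the constant Defects = 0.
Output = Speed*Defects  [with Speed=-1, Defects=0]  = 0
Downtime = -2*Output - 2  [with Output=0]  = -2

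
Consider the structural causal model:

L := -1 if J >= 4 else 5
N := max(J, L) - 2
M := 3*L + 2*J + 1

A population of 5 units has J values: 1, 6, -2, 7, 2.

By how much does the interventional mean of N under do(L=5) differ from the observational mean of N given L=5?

0.6

do(L=5) breaks L's dependence on J. With L=5 fixed, N across the units is 3, 4, 3, 5, 3, mean 3.6.
E[N|L=5] averages over only the 3 units with L=5 (J = 1, -2, 2): N = 3, 3, 3, mean 3.
Difference = 3.6 − 3 = 0.6.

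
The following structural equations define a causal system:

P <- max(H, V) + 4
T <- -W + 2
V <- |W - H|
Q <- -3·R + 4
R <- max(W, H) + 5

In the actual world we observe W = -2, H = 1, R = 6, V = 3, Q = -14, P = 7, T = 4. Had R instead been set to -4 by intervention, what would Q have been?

16

do(R=-4) replaces the equation R <- max(W, H) + 5 with the constant R = -4.
Q = -3·R + 4  [with R=-4]  = 16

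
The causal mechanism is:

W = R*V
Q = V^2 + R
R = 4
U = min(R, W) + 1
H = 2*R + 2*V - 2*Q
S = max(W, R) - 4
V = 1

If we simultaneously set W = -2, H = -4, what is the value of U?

Setting W = -2, H = -4 by intervention discards those variables' equations.
U = min(R, W) + 1  [with R=4, W=-2]  = -1

-1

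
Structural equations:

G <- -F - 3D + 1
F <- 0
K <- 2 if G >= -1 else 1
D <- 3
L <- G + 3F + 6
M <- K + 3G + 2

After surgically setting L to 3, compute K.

Intervening sets L = 3 and removes its equation (L <- G + 3F + 6).
No directed path runs from L to K, so K keeps its natural value.
G = -F - 3D + 1  [with F=0, D=3]  = -8
K = 2 if G >= -1 else 1  [with G=-8]  = 1

1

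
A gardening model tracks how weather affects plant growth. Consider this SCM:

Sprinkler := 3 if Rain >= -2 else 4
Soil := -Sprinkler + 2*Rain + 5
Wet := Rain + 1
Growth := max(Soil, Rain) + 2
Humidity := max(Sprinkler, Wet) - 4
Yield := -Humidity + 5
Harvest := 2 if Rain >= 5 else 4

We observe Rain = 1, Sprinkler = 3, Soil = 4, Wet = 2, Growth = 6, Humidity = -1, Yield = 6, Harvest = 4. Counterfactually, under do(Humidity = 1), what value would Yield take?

Intervening sets Humidity = 1 and removes its equation (Humidity := max(Sprinkler, Wet) - 4).
Yield = -Humidity + 5  [with Humidity=1]  = 4

4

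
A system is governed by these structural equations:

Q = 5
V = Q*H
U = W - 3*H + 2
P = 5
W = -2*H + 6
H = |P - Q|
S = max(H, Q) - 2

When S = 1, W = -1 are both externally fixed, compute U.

The joint intervention fixes S = 1, W = -1, removing each variable's own equation.
H = |P - Q|  [with P=5, Q=5]  = 0
U = W - 3*H + 2  [with W=-1, H=0]  = 1

1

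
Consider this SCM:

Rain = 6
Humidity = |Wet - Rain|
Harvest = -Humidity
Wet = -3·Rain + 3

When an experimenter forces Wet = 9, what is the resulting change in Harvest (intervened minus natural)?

18

Under do(Wet=9), the mechanism Wet = -3·Rain + 3 is discarded; Wet is fixed at 9.
Humidity = |Wet - Rain|  [with Wet=9, Rain=6]  = 3
Harvest = -Humidity  [with Humidity=3]  = -3
Without intervention: Wet = -3·Rain + 3  [with Rain=6]  = -15; Humidity = |Wet - Rain|  [with Wet=-15, Rain=6]  = 21; Harvest = -Humidity  [with Humidity=21]  = -21.
Change = -3 − (-21) = 18.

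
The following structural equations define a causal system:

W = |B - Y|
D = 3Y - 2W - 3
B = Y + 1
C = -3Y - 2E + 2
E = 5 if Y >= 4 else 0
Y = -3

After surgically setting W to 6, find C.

do(W=6) replaces the equation W = |B - Y| with the constant W = 6.
C is not downstream of the intervention, so its value is determined by the original equations.
E = 5 if Y >= 4 else 0  [with Y=-3]  = 0
C = -3Y - 2E + 2  [with Y=-3, E=0]  = 11

11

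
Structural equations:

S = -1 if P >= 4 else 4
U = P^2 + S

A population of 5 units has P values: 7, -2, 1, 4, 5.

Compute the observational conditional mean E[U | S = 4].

Conditioning on S=4 selects the 2 unit(s) with P ∈ {-2, 1}. Their U values: 8, 5. Mean = 6.5.

6.5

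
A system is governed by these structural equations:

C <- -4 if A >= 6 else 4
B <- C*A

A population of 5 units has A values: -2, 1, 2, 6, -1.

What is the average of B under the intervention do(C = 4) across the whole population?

Every unit gets C=4 under the intervention. B values become -8, 4, 8, 24, -4; E[B|do(C=4)] = 4.8.

4.8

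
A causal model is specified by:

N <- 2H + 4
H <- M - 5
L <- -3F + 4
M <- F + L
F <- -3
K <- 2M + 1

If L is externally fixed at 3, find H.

-5

Under do(L=3), the mechanism L <- -3F + 4 is discarded; L is fixed at 3.
M = F + L  [with F=-3, L=3]  = 0
H = M - 5  [with M=0]  = -5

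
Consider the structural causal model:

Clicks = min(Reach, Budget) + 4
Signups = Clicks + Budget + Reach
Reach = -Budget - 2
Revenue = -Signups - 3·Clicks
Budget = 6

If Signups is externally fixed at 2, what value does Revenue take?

10

Intervening sets Signups = 2 and removes its equation (Signups = Clicks + Budget + Reach).
Reach = -Budget - 2  [with Budget=6]  = -8
Clicks = min(Reach, Budget) + 4  [with Reach=-8, Budget=6]  = -4
Revenue = -Signups - 3·Clicks  [with Signups=2, Clicks=-4]  = 10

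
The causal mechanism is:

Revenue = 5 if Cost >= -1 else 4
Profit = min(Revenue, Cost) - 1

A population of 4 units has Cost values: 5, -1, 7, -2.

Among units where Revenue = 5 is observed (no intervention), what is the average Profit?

2

Conditioning on Revenue=5 selects the 3 unit(s) with Cost ∈ {5, -1, 7}. Their Profit values: 4, -2, 4. Mean = 2.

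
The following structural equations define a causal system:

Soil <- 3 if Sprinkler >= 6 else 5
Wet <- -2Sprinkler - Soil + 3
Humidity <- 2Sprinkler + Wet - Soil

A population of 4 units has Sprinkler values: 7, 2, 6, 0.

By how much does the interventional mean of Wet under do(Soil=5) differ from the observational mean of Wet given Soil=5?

do(Soil=5) breaks Soil's dependence on Sprinkler. With Soil=5 fixed, Wet across the units is -16, -6, -14, -2, mean -9.5.
E[Wet|Soil=5] averages over only the 2 units with Soil=5 (Sprinkler = 2, 0): Wet = -6, -2, mean -4.
Difference = -9.5 − (-4) = -5.5.

-5.5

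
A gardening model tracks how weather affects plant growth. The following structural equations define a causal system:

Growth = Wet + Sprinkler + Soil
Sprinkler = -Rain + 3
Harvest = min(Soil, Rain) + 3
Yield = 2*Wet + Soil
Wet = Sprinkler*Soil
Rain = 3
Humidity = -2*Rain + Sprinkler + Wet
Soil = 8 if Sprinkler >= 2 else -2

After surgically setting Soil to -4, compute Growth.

do(Soil=-4) replaces the equation Soil = 8 if Sprinkler >= 2 else -2 with the constant Soil = -4.
Sprinkler = -Rain + 3  [with Rain=3]  = 0
Wet = Sprinkler*Soil  [with Sprinkler=0, Soil=-4]  = 0
Growth = Wet + Sprinkler + Soil  [with Wet=0, Sprinkler=0, Soil=-4]  = -4

-4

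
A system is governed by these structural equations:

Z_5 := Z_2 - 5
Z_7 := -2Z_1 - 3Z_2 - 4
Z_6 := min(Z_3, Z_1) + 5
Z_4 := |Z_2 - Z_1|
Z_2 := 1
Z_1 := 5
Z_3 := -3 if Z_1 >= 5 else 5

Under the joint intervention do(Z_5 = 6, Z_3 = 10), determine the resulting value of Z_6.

10

The joint intervention fixes Z_5 = 6, Z_3 = 10, removing each variable's own equation.
Z_6 = min(Z_3, Z_1) + 5  [with Z_3=10, Z_1=5]  = 10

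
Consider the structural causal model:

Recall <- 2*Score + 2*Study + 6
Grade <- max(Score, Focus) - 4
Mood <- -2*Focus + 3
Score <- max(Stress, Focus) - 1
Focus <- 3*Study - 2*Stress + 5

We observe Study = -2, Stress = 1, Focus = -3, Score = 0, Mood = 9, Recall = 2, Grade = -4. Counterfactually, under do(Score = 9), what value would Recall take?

20

Under do(Score=9), the mechanism Score <- max(Stress, Focus) - 1 is discarded; Score is fixed at 9.
Recall = 2*Score + 2*Study + 6  [with Score=9, Study=-2]  = 20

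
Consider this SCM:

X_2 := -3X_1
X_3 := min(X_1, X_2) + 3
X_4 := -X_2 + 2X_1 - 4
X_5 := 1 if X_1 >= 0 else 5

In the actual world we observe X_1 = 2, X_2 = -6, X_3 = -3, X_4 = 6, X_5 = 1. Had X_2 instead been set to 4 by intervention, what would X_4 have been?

Under do(X_2=4), the mechanism X_2 := -3X_1 is discarded; X_2 is fixed at 4.
X_4 = -X_2 + 2X_1 - 4  [with X_2=4, X_1=2]  = -4

-4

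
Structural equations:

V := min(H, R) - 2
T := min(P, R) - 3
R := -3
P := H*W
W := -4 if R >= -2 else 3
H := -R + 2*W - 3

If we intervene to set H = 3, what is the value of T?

-6

do(H=3) replaces the equation H := -R + 2*W - 3 with the constant H = 3.
W = -4 if R >= -2 else 3  [with R=-3]  = 3
P = H*W  [with H=3, W=3]  = 9
T = min(P, R) - 3  [with P=9, R=-3]  = -6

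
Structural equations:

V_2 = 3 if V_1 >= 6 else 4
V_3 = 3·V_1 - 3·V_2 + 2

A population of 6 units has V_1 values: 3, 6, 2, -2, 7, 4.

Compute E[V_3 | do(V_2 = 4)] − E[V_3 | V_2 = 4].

Every unit gets V_2=4 under the intervention. V_3 values become -1, 8, -4, -16, 11, 2; E[V_3|do(V_2=4)] = 0.
Conditioning on V_2=4 selects the 4 unit(s) with V_1 ∈ {3, 2, -2, 4}. Their V_3 values: -1, -4, -16, 2. Mean = -4.75.
Difference = 0 − (-4.75) = 4.75.

4.75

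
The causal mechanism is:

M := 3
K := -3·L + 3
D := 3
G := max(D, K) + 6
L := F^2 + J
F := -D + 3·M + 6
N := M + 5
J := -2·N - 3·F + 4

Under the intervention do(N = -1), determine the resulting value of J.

Intervening sets N = -1 and removes its equation (N := M + 5).
F = -D + 3·M + 6  [with D=3, M=3]  = 12
J = -2·N - 3·F + 4  [with N=-1, F=12]  = -30

-30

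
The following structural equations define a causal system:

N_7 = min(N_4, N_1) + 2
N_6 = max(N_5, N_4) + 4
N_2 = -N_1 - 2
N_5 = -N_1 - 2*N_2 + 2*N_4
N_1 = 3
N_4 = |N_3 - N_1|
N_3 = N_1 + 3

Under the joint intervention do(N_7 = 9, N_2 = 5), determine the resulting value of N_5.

-7

The joint intervention fixes N_7 = 9, N_2 = 5, removing each variable's own equation.
N_3 = N_1 + 3  [with N_1=3]  = 6
N_4 = |N_3 - N_1|  [with N_3=6, N_1=3]  = 3
N_5 = -N_1 - 2*N_2 + 2*N_4  [with N_1=3, N_2=5, N_4=3]  = -7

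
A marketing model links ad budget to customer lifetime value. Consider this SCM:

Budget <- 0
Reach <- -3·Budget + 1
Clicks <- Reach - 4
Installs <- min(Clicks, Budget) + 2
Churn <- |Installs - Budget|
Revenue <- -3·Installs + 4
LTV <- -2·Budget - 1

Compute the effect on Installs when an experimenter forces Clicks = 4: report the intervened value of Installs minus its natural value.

3

The intervention breaks the incoming arrows to Clicks: Clicks <- Reach - 4 no longer applies, and Clicks = 4.
Installs = min(Clicks, Budget) + 2  [with Clicks=4, Budget=0]  = 2
Without intervention: Reach = -3·Budget + 1  [with Budget=0]  = 1; Clicks = Reach - 4  [with Reach=1]  = -3; Installs = min(Clicks, Budget) + 2  [with Clicks=-3, Budget=0]  = -1.
Change = 2 − (-1) = 3.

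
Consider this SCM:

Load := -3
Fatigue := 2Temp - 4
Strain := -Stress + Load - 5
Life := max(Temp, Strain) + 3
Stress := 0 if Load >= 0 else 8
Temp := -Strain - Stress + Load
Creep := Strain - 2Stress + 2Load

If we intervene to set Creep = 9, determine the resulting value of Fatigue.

6

The intervention breaks the incoming arrows to Creep: Creep := Strain - 2Stress + 2Load no longer applies, and Creep = 9.
Since Fatigue is not a descendant of the intervened variable, it is unaffected.
Stress = 0 if Load >= 0 else 8  [with Load=-3]  = 8
Strain = -Stress + Load - 5  [with Stress=8, Load=-3]  = -16
Temp = -Strain - Stress + Load  [with Strain=-16, Stress=8, Load=-3]  = 5
Fatigue = 2Temp - 4  [with Temp=5]  = 6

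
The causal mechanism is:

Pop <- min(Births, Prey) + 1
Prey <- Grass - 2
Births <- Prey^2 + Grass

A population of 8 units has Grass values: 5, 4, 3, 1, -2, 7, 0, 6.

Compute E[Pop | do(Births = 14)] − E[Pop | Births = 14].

Under do(Births=14), Births's equation is replaced by Births=14 for every unit. Per-unit Pop: 4, 3, 2, 0, -3, 6, -1, 5. Mean = 2.
Observing Births=14 restricts to units where Births's equation naturally yields 14: Grass ∈ {5, -2}. In that subpopulation Pop = 4, -3, mean 0.5.
Difference = 2 − 0.5 = 1.5.

1.5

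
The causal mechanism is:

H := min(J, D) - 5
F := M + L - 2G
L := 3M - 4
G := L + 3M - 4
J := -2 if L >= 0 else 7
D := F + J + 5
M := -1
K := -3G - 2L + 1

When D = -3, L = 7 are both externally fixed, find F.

The joint intervention fixes D = -3, L = 7, removing each variable's own equation.
G = L + 3M - 4  [with L=7, M=-1]  = 0
F = M + L - 2G  [with M=-1, L=7, G=0]  = 6

6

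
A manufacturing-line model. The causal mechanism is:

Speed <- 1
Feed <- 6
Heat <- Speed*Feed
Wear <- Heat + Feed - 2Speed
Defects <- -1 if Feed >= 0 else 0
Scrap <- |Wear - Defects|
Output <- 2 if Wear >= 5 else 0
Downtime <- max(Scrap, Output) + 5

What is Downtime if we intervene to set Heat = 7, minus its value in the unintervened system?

The intervention breaks the incoming arrows to Heat: Heat <- Speed*Feed no longer applies, and Heat = 7.
Wear = Heat + Feed - 2Speed  [with Heat=7, Feed=6, Speed=1]  = 11
Defects = -1 if Feed >= 0 else 0  [with Feed=6]  = -1
Scrap = |Wear - Defects|  [with Wear=11, Defects=-1]  = 12
Output = 2 if Wear >= 5 else 0  [with Wear=11]  = 2
Downtime = max(Scrap, Output) + 5  [with Scrap=12, Output=2]  = 17
Without intervention: Heat = Speed*Feed  [with Speed=1, Feed=6]  = 6; Wear = Heat + Feed - 2Speed  [with Heat=6, Feed=6, Speed=1]  = 10; Defects = -1 if Feed >= 0 else 0  [with Feed=6]  = -1; Scrap = |Wear - Defects|  [with Wear=10, Defects=-1]  = 11; Output = 2 if Wear >= 5 else 0  [with Wear=10]  = 2; Downtime = max(Scrap, Output) + 5  [with Scrap=11, Output=2]  = 16.
Change = 17 − 16 = 1.

1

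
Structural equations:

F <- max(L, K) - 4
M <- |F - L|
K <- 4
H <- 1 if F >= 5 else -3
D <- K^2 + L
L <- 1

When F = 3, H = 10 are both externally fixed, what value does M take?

Setting F = 3, H = 10 by intervention discards those variables' equations.
M = |F - L|  [with F=3, L=1]  = 2

2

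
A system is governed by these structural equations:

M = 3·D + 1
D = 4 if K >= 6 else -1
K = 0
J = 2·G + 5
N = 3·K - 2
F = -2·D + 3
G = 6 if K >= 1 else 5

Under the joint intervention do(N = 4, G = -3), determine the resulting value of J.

Under do(N = 4, G = -3), each intervened variable's structural equation is replaced by its fixed value.
J = 2·G + 5  [with G=-3]  = -1

-1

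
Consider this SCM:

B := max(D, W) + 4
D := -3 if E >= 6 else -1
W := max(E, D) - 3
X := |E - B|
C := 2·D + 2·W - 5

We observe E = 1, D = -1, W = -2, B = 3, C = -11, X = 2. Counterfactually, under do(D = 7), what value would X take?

10

Under do(D=7), the mechanism D := -3 if E >= 6 else -1 is discarded; D is fixed at 7.
W = max(E, D) - 3  [with E=1, D=7]  = 4
B = max(D, W) + 4  [with D=7, W=4]  = 11
X = |E - B|  [with E=1, B=11]  = 10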